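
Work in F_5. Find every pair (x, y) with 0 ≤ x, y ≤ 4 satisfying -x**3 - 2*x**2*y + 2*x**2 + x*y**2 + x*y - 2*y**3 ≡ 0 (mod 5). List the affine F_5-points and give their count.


Affine F_5-points: {(0, 0), (1, 4), (2, 0), (2, 2), (2, 4)}; count = 5.

For each of the 25 pairs (x, y) ∈ F_5², evaluate f(x, y) mod 5. Record the zeros.
  x = 0: [0↦0, 1↦3, 2↦4, 3↦1, 4↦2]  zeros at y ∈ {0}
  x = 1: [0↦1, 1↦4, 2↦2, 3↦3, 4↦0]  zeros at y ∈ {4}
  x = 2: [0↦0, 1↦4, 2↦0, 3↦1, 4↦0]  zeros at y ∈ {0, 2, 4}
  x = 3: [0↦1, 1↦2, 2↦2, 3↦4, 4↦1]  zeros at y ∈ ∅
  x = 4: [0↦3, 1↦2, 2↦2, 3↦1, 4↦2]  zeros at y ∈ ∅
Collecting zeros: affine points = {(0, 0), (1, 4), (2, 0), (2, 2), (2, 4)}.
Total count |C(F_5)_aff| = 5.


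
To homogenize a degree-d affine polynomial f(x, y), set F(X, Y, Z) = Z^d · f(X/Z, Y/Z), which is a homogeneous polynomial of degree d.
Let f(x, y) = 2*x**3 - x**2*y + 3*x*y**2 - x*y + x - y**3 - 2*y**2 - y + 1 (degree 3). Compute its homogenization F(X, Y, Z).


F(X, Y, Z) = 2*X**3 - X**2*Y + 3*X*Y**2 - X*Y*Z + X*Z**2 - Y**3 - 2*Y**2*Z - Y*Z**2 + Z**3

deg(f) = 3.
Substitute x = X/Z, y = Y/Z into f, then multiply by Z^3.
  monomial 2·x^3·y^0 ↦ 2·X^3·Y^0·Z^0.
  monomial -1·x^2·y^1 ↦ -1·X^2·Y^1·Z^0.
  monomial 3·x^1·y^2 ↦ 3·X^1·Y^2·Z^0.
  monomial -1·x^1·y^1 ↦ -1·X^1·Y^1·Z^1.
  monomial 1·x^1·y^0 ↦ 1·X^1·Y^0·Z^2.
  monomial -1·x^0·y^3 ↦ -1·X^0·Y^3·Z^0.
  monomial -2·x^0·y^2 ↦ -2·X^0·Y^2·Z^1.
  monomial -1·x^0·y^1 ↦ -1·X^0·Y^1·Z^2.
  monomial 1·x^0·y^0 ↦ 1·X^0·Y^0·Z^3.
Collecting: F(X, Y, Z) = 2*X**3 - X**2*Y + 3*X*Y**2 - X*Y*Z + X*Z**2 - Y**3 - 2*Y**2*Z - Y*Z**2 + Z**3.


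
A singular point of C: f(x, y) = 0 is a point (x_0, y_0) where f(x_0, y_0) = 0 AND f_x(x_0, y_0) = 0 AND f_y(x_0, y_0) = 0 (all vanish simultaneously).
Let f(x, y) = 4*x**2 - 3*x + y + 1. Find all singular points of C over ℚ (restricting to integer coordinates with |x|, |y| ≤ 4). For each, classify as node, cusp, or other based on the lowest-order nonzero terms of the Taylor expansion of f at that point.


No singular points in the scanned grid; C is smooth there.

Compute partial derivatives:
  f_x = 8*x - 3.
  f_y = 1.
f_y = 1 is a nonzero constant, so f_y never vanishes: no point (x, y) can satisfy f = f_x = f_y = 0. In particular no (x, y) ∈ {−4, ..., 4}² is singular; the curve is smooth.


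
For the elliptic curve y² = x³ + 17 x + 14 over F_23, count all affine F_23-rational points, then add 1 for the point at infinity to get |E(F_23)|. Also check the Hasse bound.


Affine points = {(1, 3), (1, 20), (3, 0), (4, 10), (4, 13), (7, 4), (7, 19), (8, 8), (8, 15), (14, 11), (14, 12), (16, 9), (16, 14), (17, 8), (17, 15), (21, 8), (21, 15)}; affine count = 17; |E(F_23)| = 18.

Discriminant check: Δ ∝ 4a³ + 27b² = 4·17³ + 27·14² = 4·4913 + 27·196 ≡ 12 (mod 23). Nonzero ⇒ E is nonsingular.
For each x ∈ F_23, compute rhs = x³ + 17·x + 14 mod 23, then count y ∈ F_23 with y² ≡ rhs.
  x = 0: rhs = 14, matching y values: none (0 points).
  x = 1: rhs = 9, matching y values: 3, 20 (2 points).
  x = 2: rhs = 10, matching y values: none (0 points).
  x = 3: rhs = 0, matching y values: 0 (1 points).
  x = 4: rhs = 8, matching y values: 10, 13 (2 points).
  x = 5: rhs = 17, matching y values: none (0 points).
  x = 6: rhs = 10, matching y values: none (0 points).
  x = 7: rhs = 16, matching y values: 4, 19 (2 points).
  x = 8: rhs = 18, matching y values: 8, 15 (2 points).
  x = 9: rhs = 22, matching y values: none (0 points).
  x = 10: rhs = 11, matching y values: none (0 points).
  x = 11: rhs = 14, matching y values: none (0 points).
  x = 12: rhs = 14, matching y values: none (0 points).
  x = 13: rhs = 17, matching y values: none (0 points).
  x = 14: rhs = 6, matching y values: 11, 12 (2 points).
  x = 15: rhs = 10, matching y values: none (0 points).
  x = 16: rhs = 12, matching y values: 9, 14 (2 points).
  x = 17: rhs = 18, matching y values: 8, 15 (2 points).
  x = 18: rhs = 11, matching y values: none (0 points).
  x = 19: rhs = 20, matching y values: none (0 points).
  x = 20: rhs = 5, matching y values: none (0 points).
  x = 21: rhs = 18, matching y values: 8, 15 (2 points).
  x = 22: rhs = 19, matching y values: none (0 points).
Total affine count: 17.
Full point count |E(F_23)| = 17 + 1 = 18.
Hasse bound: |18 − (23+1)| = |-6| = 6 ≤ 2√23 ≈ 9.5917 ✓.


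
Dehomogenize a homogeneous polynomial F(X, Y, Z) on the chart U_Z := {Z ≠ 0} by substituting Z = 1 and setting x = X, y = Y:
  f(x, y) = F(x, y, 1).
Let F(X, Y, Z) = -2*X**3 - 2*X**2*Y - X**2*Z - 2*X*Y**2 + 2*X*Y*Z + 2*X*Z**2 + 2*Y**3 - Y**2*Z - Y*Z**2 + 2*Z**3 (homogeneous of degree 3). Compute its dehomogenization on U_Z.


f(x, y) = -2*x**3 - 2*x**2*y - x**2 - 2*x*y**2 + 2*x*y + 2*x + 2*y**3 - y**2 - y + 2

On U_Z we set Z = 1. Each monomial c·X^i·Y^j·Z^k in F becomes c·x^i·y^j·1^k = c·x^i·y^j.
Substituting Z = 1: F(X, Y, 1) = -2*x**3 - 2*x**2*y - x**2 - 2*x*y**2 + 2*x*y + 2*x + 2*y**3 - y**2 - y + 2.
Note: deg(f) ≤ deg(F) = 3; strict inequality happens when F is divisible by Z (lost terms).


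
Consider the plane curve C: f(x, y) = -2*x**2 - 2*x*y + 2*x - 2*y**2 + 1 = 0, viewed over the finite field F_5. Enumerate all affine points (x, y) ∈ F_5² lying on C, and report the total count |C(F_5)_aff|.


Affine F_5-points: {(4, 3)}; count = 1.

For each of the 25 pairs (x, y) ∈ F_5², evaluate f(x, y) mod 5. Record the zeros.
  x = 0: [0↦1, 1↦4, 2↦3, 3↦3, 4↦4]  zeros at y ∈ ∅
  x = 1: [0↦1, 1↦2, 2↦4, 3↦2, 4↦1]  zeros at y ∈ ∅
  x = 2: [0↦2, 1↦1, 2↦1, 3↦2, 4↦4]  zeros at y ∈ ∅
  x = 3: [0↦4, 1↦1, 2↦4, 3↦3, 4↦3]  zeros at y ∈ ∅
  x = 4: [0↦2, 1↦2, 2↦3, 3↦0, 4↦3]  zeros at y ∈ {3}
Collecting zeros: affine points = {(4, 3)}.
Total count |C(F_5)_aff| = 1.


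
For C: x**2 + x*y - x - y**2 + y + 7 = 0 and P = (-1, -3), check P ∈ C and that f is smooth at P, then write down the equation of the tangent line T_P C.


Tangent line at P: -6*x + 6*y + 12 = 0.

Step 1: f(-1, -3) = 0, so P lies on C.
Step 2: partial derivatives
  f_x(x, y) = 2*x + y - 1, f_y(x, y) = x - 2*y + 1.
  f_x(P) = -6, f_y(P) = 6 (gradient nonzero, so P is smooth).
Step 3: tangent line at P: -6·(x − -1) + 6·(y − -3) = 0.
Expanding: -6*x + 6*y + 12 = 0.


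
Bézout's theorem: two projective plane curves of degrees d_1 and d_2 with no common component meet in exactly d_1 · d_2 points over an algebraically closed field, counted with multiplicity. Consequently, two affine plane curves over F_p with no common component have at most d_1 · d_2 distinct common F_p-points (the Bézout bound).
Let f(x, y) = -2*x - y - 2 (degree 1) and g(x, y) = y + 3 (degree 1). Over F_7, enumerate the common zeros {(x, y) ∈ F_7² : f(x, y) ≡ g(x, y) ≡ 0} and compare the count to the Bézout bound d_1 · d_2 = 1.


Common zeros: {(4, 4)}; count = 1; Bézout bound = 1.

deg(f) = 1, deg(g) = 1, so Bézout bound = 1.
Scan x ∈ F_7. For each x, list the y ∈ F_7 with f(x, y) ≡ 0 and those with g(x, y) ≡ 0 (mod 7); the common zeros in that column are the intersection.
  x = 0: f ≡ 0 at y ∈ {5}; g ≡ 0 at y ∈ {4}; common: ∅.
  x = 1: f ≡ 0 at y ∈ {3}; g ≡ 0 at y ∈ {4}; common: ∅.
  x = 2: f ≡ 0 at y ∈ {1}; g ≡ 0 at y ∈ {4}; common: ∅.
  x = 3: f ≡ 0 at y ∈ {6}; g ≡ 0 at y ∈ {4}; common: ∅.
  x = 4: f ≡ 0 at y ∈ {4}; g ≡ 0 at y ∈ {4}; common: {4}.
  x = 5: f ≡ 0 at y ∈ {2}; g ≡ 0 at y ∈ {4}; common: ∅.
  x = 6: f ≡ 0 at y ∈ {0}; g ≡ 0 at y ∈ {4}; common: ∅.
Collecting: common zeros = {(4, 4)}, so the count is 1.
Comparison with the Bézout bound: 1 ≤ 1 = deg(f)·deg(g), as expected for curves with no common component (the bound is attained).


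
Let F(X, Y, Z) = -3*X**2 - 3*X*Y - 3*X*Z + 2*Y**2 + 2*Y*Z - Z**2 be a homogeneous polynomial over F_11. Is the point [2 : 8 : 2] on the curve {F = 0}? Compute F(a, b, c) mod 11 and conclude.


F(2,8,2) ≡ 7 (mod 11); P is NOT on the curve.

Evaluate F(2, 8, 2) term-by-term (mod 11).
  -3*X**2 ↦ -3·4·1·1 = -12
  -3*X*Y ↦ -3·2·8·1 = -48
  -3*X*Z ↦ -3·2·1·2 = -12
  2*Y**2 ↦ 2·1·64·1 = 128
  2*Y*Z ↦ 2·1·8·2 = 32
  -Z**2 ↦ -1·1·1·4 = -4
Sum: F(2, 8, 2) = (-12) + (-48) + (-12) + (128) + (32) + (-4) = 84.
Reducing mod 11: 84 ≡ 7 (mod 11).
Since F(a, b, c) ≡ 7 ≠ 0 (mod 11), P does NOT lie on the curve.


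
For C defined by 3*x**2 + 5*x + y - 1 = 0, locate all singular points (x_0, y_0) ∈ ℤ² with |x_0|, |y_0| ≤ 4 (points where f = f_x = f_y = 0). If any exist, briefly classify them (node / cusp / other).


No singular points in the scanned grid; C is smooth there.

Compute partial derivatives:
  f_x = 6*x + 5.
  f_y = 1.
f_y = 1 is a nonzero constant, so f_y never vanishes: no point (x, y) can satisfy f = f_x = f_y = 0. In particular no (x, y) ∈ {−4, ..., 4}² is singular; the curve is smooth.


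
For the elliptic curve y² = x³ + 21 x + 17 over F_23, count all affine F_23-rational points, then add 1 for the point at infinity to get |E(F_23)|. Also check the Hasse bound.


Affine points = {(1, 4), (1, 19), (4, 2), (4, 21), (7, 1), (7, 22), (10, 10), (10, 13), (13, 7), (13, 16), (15, 2), (15, 21), (21, 6), (21, 17), (22, 8), (22, 15)}; affine count = 16; |E(F_23)| = 17.

Discriminant check: Δ ∝ 4a³ + 27b² = 4·21³ + 27·17² = 4·9261 + 27·289 ≡ 20 (mod 23). Nonzero ⇒ E is nonsingular.
For each x ∈ F_23, compute rhs = x³ + 21·x + 17 mod 23, then count y ∈ F_23 with y² ≡ rhs.
  x = 0: rhs = 17, matching y values: none (0 points).
  x = 1: rhs = 16, matching y values: 4, 19 (2 points).
  x = 2: rhs = 21, matching y values: none (0 points).
  x = 3: rhs = 15, matching y values: none (0 points).
  x = 4: rhs = 4, matching y values: 2, 21 (2 points).
  x = 5: rhs = 17, matching y values: none (0 points).
  x = 6: rhs = 14, matching y values: none (0 points).
  x = 7: rhs = 1, matching y values: 1, 22 (2 points).
  x = 8: rhs = 7, matching y values: none (0 points).
  x = 9: rhs = 15, matching y values: none (0 points).
  x = 10: rhs = 8, matching y values: 10, 13 (2 points).
  x = 11: rhs = 15, matching y values: none (0 points).
  x = 12: rhs = 19, matching y values: none (0 points).
  x = 13: rhs = 3, matching y values: 7, 16 (2 points).
  x = 14: rhs = 19, matching y values: none (0 points).
  x = 15: rhs = 4, matching y values: 2, 21 (2 points).
  x = 16: rhs = 10, matching y values: none (0 points).
  x = 17: rhs = 20, matching y values: none (0 points).
  x = 18: rhs = 17, matching y values: none (0 points).
  x = 19: rhs = 7, matching y values: none (0 points).
  x = 20: rhs = 19, matching y values: none (0 points).
  x = 21: rhs = 13, matching y values: 6, 17 (2 points).
  x = 22: rhs = 18, matching y values: 8, 15 (2 points).
Total affine count: 16.
Full point count |E(F_23)| = 16 + 1 = 17.
Hasse bound: |17 − (23+1)| = |-7| = 7 ≤ 2√23 ≈ 9.5917 ✓.


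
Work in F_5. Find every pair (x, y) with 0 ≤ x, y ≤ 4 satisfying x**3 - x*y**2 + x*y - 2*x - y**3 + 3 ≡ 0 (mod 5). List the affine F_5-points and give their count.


Affine F_5-points: {(0, 2), (2, 2), (3, 2)}; count = 3.

For each of the 25 pairs (x, y) ∈ F_5², evaluate f(x, y) mod 5. Record the zeros.
  x = 0: [0↦3, 1↦2, 2↦0, 3↦1, 4↦4]  zeros at y ∈ {2}
  x = 1: [0↦2, 1↦1, 2↦2, 3↦4, 4↦1]  zeros at y ∈ ∅
  x = 2: [0↦2, 1↦1, 2↦0, 3↦3, 4↦4]  zeros at y ∈ {2}
  x = 3: [0↦4, 1↦3, 2↦0, 3↦4, 4↦4]  zeros at y ∈ {2}
  x = 4: [0↦4, 1↦3, 2↦3, 3↦3, 4↦2]  zeros at y ∈ ∅
Collecting zeros: affine points = {(0, 2), (2, 2), (3, 2)}.
Total count |C(F_5)_aff| = 3.


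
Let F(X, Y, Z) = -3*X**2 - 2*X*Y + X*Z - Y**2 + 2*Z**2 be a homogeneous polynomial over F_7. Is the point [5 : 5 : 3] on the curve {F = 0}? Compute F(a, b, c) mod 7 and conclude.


F(5,5,3) ≡ 2 (mod 7); P is NOT on the curve.

Evaluate F(5, 5, 3) term-by-term (mod 7).
  -3*X**2 ↦ -3·25·1·1 = -75
  -2*X*Y ↦ -2·5·5·1 = -50
  X*Z ↦ 1·5·1·3 = 15
  -Y**2 ↦ -1·1·25·1 = -25
  2*Z**2 ↦ 2·1·1·9 = 18
Sum: F(5, 5, 3) = (-75) + (-50) + (15) + (-25) + (18) = -117.
Reducing mod 7: -117 ≡ 2 (mod 7).
Since F(a, b, c) ≡ 2 ≠ 0 (mod 7), P does NOT lie on the curve.


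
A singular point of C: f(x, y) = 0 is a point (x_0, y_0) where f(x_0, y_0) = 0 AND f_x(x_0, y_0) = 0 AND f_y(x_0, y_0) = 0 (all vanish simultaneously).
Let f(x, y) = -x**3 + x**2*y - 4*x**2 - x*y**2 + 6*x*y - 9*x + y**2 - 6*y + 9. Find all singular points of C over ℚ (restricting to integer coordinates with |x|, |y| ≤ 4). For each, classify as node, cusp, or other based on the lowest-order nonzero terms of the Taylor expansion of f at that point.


Singular points: {(0, 3)}; classification: node.

Compute partial derivatives:
  f_x = -3*x**2 + 2*x*y - 8*x - y**2 + 6*y - 9.
  f_y = x**2 - 2*x*y + 6*x + 2*y - 6.
Scan x_0 ∈ {−4, ..., 4}. For each x_0, f_y(x_0, y) is a polynomial in y; find its integer roots y ∈ {−4, ..., 4}, then test f_x and f at those candidates.
  x = -4: f_y(-4, y) = 10*y - 14; no integer root y with |y| ≤ 4.
  x = -3: f_y(-3, y) = 8*y - 15; no integer root y with |y| ≤ 4.
  x = -2: f_y(-2, y) = 6*y - 14; no integer root y with |y| ≤ 4.
  x = -1: f_y(-1, y) = 4*y - 11; no integer root y with |y| ≤ 4.
  x = 0: f_y(0, y) = 2*y - 6; vanishes at y ∈ {3}. (0, 3): f_x = 0, f = 0 — SINGULAR.
  x = 1: f_y(1, y) = 1; no integer root y with |y| ≤ 4.
  x = 2: f_y(2, y) = 10 - 2*y; no integer root y with |y| ≤ 4.
  x = 3: f_y(3, y) = 21 - 4*y; no integer root y with |y| ≤ 4.
  x = 4: f_y(4, y) = 34 - 6*y; no integer root y with |y| ≤ 4.
Only singular point on the grid: (0, 3).
Classify: substitute x = 0 + u, y = 3 + v and expand: f = -u**3 + u**2*v - u**2 - u*v**2 + v**2.
No constant or linear terms (consistent with a singular point). Quadratic part: -u**2 + v**2. Cubic part: -u**3 + u**2*v - u*v**2.
The quadratic part v**2 - u**2 = (v − u)(v + u) splits into two distinct linear factors, so there are two distinct tangent lines y − 3 = ±(x − 0) — this is a node (ordinary double point).
Classification: node.


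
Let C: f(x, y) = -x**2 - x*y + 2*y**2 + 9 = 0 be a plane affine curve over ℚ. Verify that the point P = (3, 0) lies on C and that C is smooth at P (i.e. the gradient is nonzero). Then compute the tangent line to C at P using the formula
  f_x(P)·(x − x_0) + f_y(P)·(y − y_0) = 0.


Tangent line at P: -6*x - 3*y + 18 = 0.

Step 1: f(3, 0) = 0, so P lies on C.
Step 2: partial derivatives
  f_x(x, y) = -2*x - y, f_y(x, y) = -x + 4*y.
  f_x(P) = -6, f_y(P) = -3 (gradient nonzero, so P is smooth).
Step 3: tangent line at P: -6·(x − 3) + -3·(y − 0) = 0.
Expanding: -6*x - 3*y + 18 = 0.


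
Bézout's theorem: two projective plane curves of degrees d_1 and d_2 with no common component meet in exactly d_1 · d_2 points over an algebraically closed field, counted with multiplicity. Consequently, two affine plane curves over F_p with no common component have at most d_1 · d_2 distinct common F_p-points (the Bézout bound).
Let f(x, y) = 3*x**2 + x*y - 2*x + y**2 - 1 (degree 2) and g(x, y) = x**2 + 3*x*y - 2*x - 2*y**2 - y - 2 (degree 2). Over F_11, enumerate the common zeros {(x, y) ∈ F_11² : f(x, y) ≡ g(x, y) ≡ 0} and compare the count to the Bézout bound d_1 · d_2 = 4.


Common zeros: {(2, 6), (4, 6), (7, 0)}; count = 3; Bézout bound = 4.

deg(f) = 2, deg(g) = 2, so Bézout bound = 4.
Scan x ∈ F_11. For each x, list the y ∈ F_11 with f(x, y) ≡ 0 and those with g(x, y) ≡ 0 (mod 11); the common zeros in that column are the intersection.
  x = 0: f ≡ 0 at y ∈ {1, 10}; g ≡ 0 at y ∈ ∅; common: ∅.
  x = 1: f ≡ 0 at y ∈ {0, 10}; g ≡ 0 at y ∈ ∅; common: ∅.
  x = 2: f ≡ 0 at y ∈ {3, 6}; g ≡ 0 at y ∈ {2, 6}; common: {6}.
  x = 3: f ≡ 0 at y ∈ ∅; g ≡ 0 at y ∈ ∅; common: ∅.
  x = 4: f ≡ 0 at y ∈ {1, 6}; g ≡ 0 at y ∈ {5, 6}; common: {6}.
  x = 5: f ≡ 0 at y ∈ {3}; g ≡ 0 at y ∈ {2, 5}; common: ∅.
  x = 6: f ≡ 0 at y ∈ ∅; g ≡ 0 at y ∈ {0, 3}; common: ∅.
  x = 7: f ≡ 0 at y ∈ {0, 4}; g ≡ 0 at y ∈ {0, 10}; common: {0}.
  x = 8: f ≡ 0 at y ∈ ∅; g ≡ 0 at y ∈ ∅; common: ∅.
  x = 9: f ≡ 0 at y ∈ ∅; g ≡ 0 at y ∈ {3, 10}; common: ∅.
  x = 10: f ≡ 0 at y ∈ ∅; g ≡ 0 at y ∈ ∅; common: ∅.
Collecting: common zeros = {(2, 6), (4, 6), (7, 0)}, so the count is 3.
Comparison with the Bézout bound: 3 ≤ 4 = deg(f)·deg(g), as expected for curves with no common component (the affine F_11-count falls short of the bound because intersections may lie at infinity, over extension fields, or carry multiplicity).


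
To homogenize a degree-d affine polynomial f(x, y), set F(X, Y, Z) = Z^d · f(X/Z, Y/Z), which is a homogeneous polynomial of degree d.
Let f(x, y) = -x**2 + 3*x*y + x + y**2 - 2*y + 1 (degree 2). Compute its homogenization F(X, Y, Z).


F(X, Y, Z) = -X**2 + 3*X*Y + X*Z + Y**2 - 2*Y*Z + Z**2

deg(f) = 2.
Substitute x = X/Z, y = Y/Z into f, then multiply by Z^2.
  monomial -1·x^2·y^0 ↦ -1·X^2·Y^0·Z^0.
  monomial 3·x^1·y^1 ↦ 3·X^1·Y^1·Z^0.
  monomial 1·x^1·y^0 ↦ 1·X^1·Y^0·Z^1.
  monomial 1·x^0·y^2 ↦ 1·X^0·Y^2·Z^0.
  monomial -2·x^0·y^1 ↦ -2·X^0·Y^1·Z^1.
  monomial 1·x^0·y^0 ↦ 1·X^0·Y^0·Z^2.
Collecting: F(X, Y, Z) = -X**2 + 3*X*Y + X*Z + Y**2 - 2*Y*Z + Z**2.


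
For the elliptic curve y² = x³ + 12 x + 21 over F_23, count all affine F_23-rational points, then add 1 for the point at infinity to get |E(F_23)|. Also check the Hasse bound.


Affine points = {(4, 8), (4, 15), (8, 10), (8, 13), (11, 9), (11, 14), (14, 9), (14, 14), (16, 10), (16, 13), (17, 3), (17, 20), (19, 1), (19, 22), (20, 2), (20, 21), (21, 9), (21, 14), (22, 10), (22, 13)}; affine count = 20; |E(F_23)| = 21.

Discriminant check: Δ ∝ 4a³ + 27b² = 4·12³ + 27·21² = 4·1728 + 27·441 ≡ 5 (mod 23). Nonzero ⇒ E is nonsingular.
For each x ∈ F_23, compute rhs = x³ + 12·x + 21 mod 23, then count y ∈ F_23 with y² ≡ rhs.
  x = 0: rhs = 21, matching y values: none (0 points).
  x = 1: rhs = 11, matching y values: none (0 points).
  x = 2: rhs = 7, matching y values: none (0 points).
  x = 3: rhs = 15, matching y values: none (0 points).
  x = 4: rhs = 18, matching y values: 8, 15 (2 points).
  x = 5: rhs = 22, matching y values: none (0 points).
  x = 6: rhs = 10, matching y values: none (0 points).
  x = 7: rhs = 11, matching y values: none (0 points).
  x = 8: rhs = 8, matching y values: 10, 13 (2 points).
  x = 9: rhs = 7, matching y values: none (0 points).
  x = 10: rhs = 14, matching y values: none (0 points).
  x = 11: rhs = 12, matching y values: 9, 14 (2 points).
  x = 12: rhs = 7, matching y values: none (0 points).
  x = 13: rhs = 5, matching y values: none (0 points).
  x = 14: rhs = 12, matching y values: 9, 14 (2 points).
  x = 15: rhs = 11, matching y values: none (0 points).
  x = 16: rhs = 8, matching y values: 10, 13 (2 points).
  x = 17: rhs = 9, matching y values: 3, 20 (2 points).
  x = 18: rhs = 20, matching y values: none (0 points).
  x = 19: rhs = 1, matching y values: 1, 22 (2 points).
  x = 20: rhs = 4, matching y values: 2, 21 (2 points).
  x = 21: rhs = 12, matching y values: 9, 14 (2 points).
  x = 22: rhs = 8, matching y values: 10, 13 (2 points).
Total affine count: 20.
Full point count |E(F_23)| = 20 + 1 = 21.
Hasse bound: |21 − (23+1)| = |-3| = 3 ≤ 2√23 ≈ 9.5917 ✓.


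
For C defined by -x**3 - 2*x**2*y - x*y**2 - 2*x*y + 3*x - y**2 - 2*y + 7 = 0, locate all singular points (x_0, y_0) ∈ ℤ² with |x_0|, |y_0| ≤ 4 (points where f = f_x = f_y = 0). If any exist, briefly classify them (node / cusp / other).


Singular points: {(-2, 3)}; classification: cusp.

Compute partial derivatives:
  f_x = -3*x**2 - 4*x*y - y**2 - 2*y + 3.
  f_y = -2*x**2 - 2*x*y - 2*x - 2*y - 2.
Scan x_0 ∈ {−4, ..., 4}. For each x_0, f_y(x_0, y) is a polynomial in y; find its integer roots y ∈ {−4, ..., 4}, then test f_x and f at those candidates.
  x = -4: f_y(-4, y) = 6*y - 26; no integer root y with |y| ≤ 4.
  x = -3: f_y(-3, y) = 4*y - 14; no integer root y with |y| ≤ 4.
  x = -2: f_y(-2, y) = 2*y - 6; vanishes at y ∈ {3}. (-2, 3): f_x = 0, f = 0 — SINGULAR.
  x = -1: f_y(-1, y) = -2; no integer root y with |y| ≤ 4.
  x = 0: f_y(0, y) = -2*y - 2; vanishes at y ∈ {-1}. (0, -1): f_x = 4 ≠ 0.
  x = 1: f_y(1, y) = -4*y - 6; no integer root y with |y| ≤ 4.
  x = 2: f_y(2, y) = -6*y - 14; no integer root y with |y| ≤ 4.
  x = 3: f_y(3, y) = -8*y - 26; no integer root y with |y| ≤ 4.
  x = 4: f_y(4, y) = -10*y - 42; no integer root y with |y| ≤ 4.
Only singular point on the grid: (-2, 3).
Classify: substitute x = -2 + u, y = 3 + v and expand: f = -u**3 - 2*u**2*v - u*v**2 + v**2.
No constant or linear terms (consistent with a singular point). Quadratic part: v**2. Cubic part: -u**3 - 2*u**2*v - u*v**2.
The quadratic part v**2 is a perfect square, so there is a single (double) tangent line v = 0, i.e. y = 3. Restricting the cubic part to that line (v = 0) leaves -u**3 ≠ 0, so f is not divisible by v and the branch is v² ≈ u**3 to lowest order — this is a cusp.
Classification: cusp.


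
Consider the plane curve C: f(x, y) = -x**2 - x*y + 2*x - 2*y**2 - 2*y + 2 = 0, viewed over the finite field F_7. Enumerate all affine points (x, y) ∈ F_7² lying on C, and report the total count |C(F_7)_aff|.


Affine F_7-points: {(2, 2), (2, 3), (4, 1), (4, 3), (5, 2), (5, 5), (6, 5)}; count = 7.

For each of the 49 pairs (x, y) ∈ F_7², evaluate f(x, y) mod 7. Record the zeros.
  x = 0: [0↦2, 1↦5, 2↦4, 3↦6, 4↦4, 5↦5, 6↦2]  zeros at y ∈ ∅
  x = 1: [0↦3, 1↦5, 2↦3, 3↦4, 4↦1, 5↦1, 6↦4]  zeros at y ∈ ∅
  x = 2: [0↦2, 1↦3, 2↦0, 3↦0, 4↦3, 5↦2, 6↦4]  zeros at y ∈ {2, 3}
  x = 3: [0↦6, 1↦6, 2↦2, 3↦1, 4↦3, 5↦1, 6↦2]  zeros at y ∈ ∅
  x = 4: [0↦1, 1↦0, 2↦2, 3↦0, 4↦1, 5↦5, 6↦5]  zeros at y ∈ {1, 3}
  x = 5: [0↦1, 1↦6, 2↦0, 3↦4, 4↦4, 5↦0, 6↦6]  zeros at y ∈ {2, 5}
  x = 6: [0↦6, 1↦3, 2↦3, 3↦6, 4↦5, 5↦0, 6↦5]  zeros at y ∈ {5}
Collecting zeros: affine points = {(2, 2), (2, 3), (4, 1), (4, 3), (5, 2), (5, 5), (6, 5)}.
Total count |C(F_7)_aff| = 7.


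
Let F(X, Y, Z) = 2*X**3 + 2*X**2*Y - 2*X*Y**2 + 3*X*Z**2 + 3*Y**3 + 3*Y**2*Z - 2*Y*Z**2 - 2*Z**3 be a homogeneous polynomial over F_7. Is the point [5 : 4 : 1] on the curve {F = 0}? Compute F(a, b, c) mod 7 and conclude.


F(5,4,1) ≡ 3 (mod 7); P is NOT on the curve.

Evaluate F(5, 4, 1) term-by-term (mod 7).
  2*X**3 ↦ 2·125·1·1 = 250
  2*X**2*Y ↦ 2·25·4·1 = 200
  -2*X*Y**2 ↦ -2·5·16·1 = -160
  3*X*Z**2 ↦ 3·5·1·1 = 15
  3*Y**3 ↦ 3·1·64·1 = 192
  3*Y**2*Z ↦ 3·1·16·1 = 48
  -2*Y*Z**2 ↦ -2·1·4·1 = -8
  -2*Z**3 ↦ -2·1·1·1 = -2
Sum: F(5, 4, 1) = (250) + (200) + (-160) + (15) + (192) + (48) + (-8) + (-2) = 535.
Reducing mod 7: 535 ≡ 3 (mod 7).
Since F(a, b, c) ≡ 3 ≠ 0 (mod 7), P does NOT lie on the curve.


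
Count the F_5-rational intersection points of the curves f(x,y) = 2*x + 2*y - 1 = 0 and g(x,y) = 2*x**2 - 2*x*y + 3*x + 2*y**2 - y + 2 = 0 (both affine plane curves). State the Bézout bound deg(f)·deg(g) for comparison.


Common zeros: ∅; count = 0; Bézout bound = 2.

deg(f) = 1, deg(g) = 2, so Bézout bound = 2.
Scan x ∈ F_5. For each x, list the y ∈ F_5 with f(x, y) ≡ 0 and those with g(x, y) ≡ 0 (mod 5); the common zeros in that column are the intersection.
  x = 0: f ≡ 0 at y ∈ {3}; g ≡ 0 at y ∈ {4}; common: ∅.
  x = 1: f ≡ 0 at y ∈ {2}; g ≡ 0 at y ∈ ∅; common: ∅.
  x = 2: f ≡ 0 at y ∈ {1}; g ≡ 0 at y ∈ ∅; common: ∅.
  x = 3: f ≡ 0 at y ∈ {0}; g ≡ 0 at y ∈ ∅; common: ∅.
  x = 4: f ≡ 0 at y ∈ {4}; g ≡ 0 at y ∈ ∅; common: ∅.
Collecting: common zeros = ∅, so the count is 0.
Comparison with the Bézout bound: 0 ≤ 2 = deg(f)·deg(g), as expected for curves with no common component (the affine F_5-count falls short of the bound because intersections may lie at infinity, over extension fields, or carry multiplicity).


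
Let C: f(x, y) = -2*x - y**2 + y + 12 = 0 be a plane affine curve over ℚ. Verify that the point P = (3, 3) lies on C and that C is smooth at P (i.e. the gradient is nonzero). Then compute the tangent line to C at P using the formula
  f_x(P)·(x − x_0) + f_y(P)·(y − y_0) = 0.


Tangent line at P: -2*x - 5*y + 21 = 0.

Step 1: f(3, 3) = 0, so P lies on C.
Step 2: partial derivatives
  f_x(x, y) = -2, f_y(x, y) = 1 - 2*y.
  f_x(P) = -2, f_y(P) = -5 (gradient nonzero, so P is smooth).
Step 3: tangent line at P: -2·(x − 3) + -5·(y − 3) = 0.
Expanding: -2*x - 5*y + 21 = 0.


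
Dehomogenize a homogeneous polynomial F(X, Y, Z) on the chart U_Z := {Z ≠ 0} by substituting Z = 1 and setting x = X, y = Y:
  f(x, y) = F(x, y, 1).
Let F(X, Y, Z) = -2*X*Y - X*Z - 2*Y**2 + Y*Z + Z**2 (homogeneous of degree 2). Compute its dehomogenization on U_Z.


f(x, y) = -2*x*y - x - 2*y**2 + y + 1

On U_Z we set Z = 1. Each monomial c·X^i·Y^j·Z^k in F becomes c·x^i·y^j·1^k = c·x^i·y^j.
Substituting Z = 1: F(X, Y, 1) = -2*x*y - x - 2*y**2 + y + 1.
Note: deg(f) ≤ deg(F) = 2; strict inequality happens when F is divisible by Z (lost terms).


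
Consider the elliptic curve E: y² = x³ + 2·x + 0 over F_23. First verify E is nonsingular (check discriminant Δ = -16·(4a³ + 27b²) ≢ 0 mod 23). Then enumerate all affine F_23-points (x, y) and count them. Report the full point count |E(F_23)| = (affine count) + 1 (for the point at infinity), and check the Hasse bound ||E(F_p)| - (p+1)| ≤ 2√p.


Affine points = {(0, 0), (1, 7), (1, 16), (2, 9), (2, 14), (4, 7), (4, 16), (7, 9), (7, 14), (10, 10), (10, 13), (12, 2), (12, 21), (14, 9), (14, 14), (15, 1), (15, 22), (17, 5), (17, 18), (18, 7), (18, 16), (20, 6), (20, 17)}; affine count = 23; |E(F_23)| = 24.

Discriminant check: Δ ∝ 4a³ + 27b² = 4·2³ + 27·0² = 4·8 + 27·0 ≡ 9 (mod 23). Nonzero ⇒ E is nonsingular.
For each x ∈ F_23, compute rhs = x³ + 2·x + 0 mod 23, then count y ∈ F_23 with y² ≡ rhs.
  x = 0: rhs = 0, matching y values: 0 (1 points).
  x = 1: rhs = 3, matching y values: 7, 16 (2 points).
  x = 2: rhs = 12, matching y values: 9, 14 (2 points).
  x = 3: rhs = 10, matching y values: none (0 points).
  x = 4: rhs = 3, matching y values: 7, 16 (2 points).
  x = 5: rhs = 20, matching y values: none (0 points).
  x = 6: rhs = 21, matching y values: none (0 points).
  x = 7: rhs = 12, matching y values: 9, 14 (2 points).
  x = 8: rhs = 22, matching y values: none (0 points).
  x = 9: rhs = 11, matching y values: none (0 points).
  x = 10: rhs = 8, matching y values: 10, 13 (2 points).
  x = 11: rhs = 19, matching y values: none (0 points).
  x = 12: rhs = 4, matching y values: 2, 21 (2 points).
  x = 13: rhs = 15, matching y values: none (0 points).
  x = 14: rhs = 12, matching y values: 9, 14 (2 points).
  x = 15: rhs = 1, matching y values: 1, 22 (2 points).
  x = 16: rhs = 11, matching y values: none (0 points).
  x = 17: rhs = 2, matching y values: 5, 18 (2 points).
  x = 18: rhs = 3, matching y values: 7, 16 (2 points).
  x = 19: rhs = 20, matching y values: none (0 points).
  x = 20: rhs = 13, matching y values: 6, 17 (2 points).
  x = 21: rhs = 11, matching y values: none (0 points).
  x = 22: rhs = 20, matching y values: none (0 points).
Total affine count: 23.
Full point count |E(F_23)| = 23 + 1 = 24.
Hasse bound: |24 − (23+1)| = |0| = 0 ≤ 2√23 ≈ 9.5917 ✓.


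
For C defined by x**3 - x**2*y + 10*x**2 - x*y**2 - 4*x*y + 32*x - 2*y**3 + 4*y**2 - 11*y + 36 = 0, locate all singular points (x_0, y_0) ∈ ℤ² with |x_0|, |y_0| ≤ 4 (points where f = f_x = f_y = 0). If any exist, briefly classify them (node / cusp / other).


Singular points: {(-3, 1)}; classification: cusp.

Compute partial derivatives:
  f_x = 3*x**2 - 2*x*y + 20*x - y**2 - 4*y + 32.
  f_y = -x**2 - 2*x*y - 4*x - 6*y**2 + 8*y - 11.
Scan x_0 ∈ {−4, ..., 4}. For each x_0, f_y(x_0, y) is a polynomial in y; find its integer roots y ∈ {−4, ..., 4}, then test f_x and f at those candidates.
  x = -4: f_y(-4, y) = -6*y**2 + 16*y - 11; no integer root y with |y| ≤ 4.
  x = -3: f_y(-3, y) = -6*y**2 + 14*y - 8; vanishes at y ∈ {1}. (-3, 1): f_x = 0, f = 0 — SINGULAR.
  x = -2: f_y(-2, y) = -6*y**2 + 12*y - 7; no integer root y with |y| ≤ 4.
  x = -1: f_y(-1, y) = -6*y**2 + 10*y - 8; no integer root y with |y| ≤ 4.
  x = 0: f_y(0, y) = -6*y**2 + 8*y - 11; no integer root y with |y| ≤ 4.
  x = 1: f_y(1, y) = -6*y**2 + 6*y - 16; no integer root y with |y| ≤ 4.
  x = 2: f_y(2, y) = -6*y**2 + 4*y - 23; no integer root y with |y| ≤ 4.
  x = 3: f_y(3, y) = -6*y**2 + 2*y - 32; no integer root y with |y| ≤ 4.
  x = 4: f_y(4, y) = -6*y**2 - 43; no integer root y with |y| ≤ 4.
Only singular point on the grid: (-3, 1).
Classify: substitute x = -3 + u, y = 1 + v and expand: f = u**3 - u**2*v - u*v**2 - 2*v**3 + v**2.
No constant or linear terms (consistent with a singular point). Quadratic part: v**2. Cubic part: u**3 - u**2*v - u*v**2 - 2*v**3.
The quadratic part v**2 is a perfect square, so there is a single (double) tangent line v = 0, i.e. y = 1. Restricting the cubic part to that line (v = 0) leaves u**3 ≠ 0, so f is not divisible by v and the branch is v² ≈ -u**3 to lowest order — this is a cusp.
Classification: cusp.


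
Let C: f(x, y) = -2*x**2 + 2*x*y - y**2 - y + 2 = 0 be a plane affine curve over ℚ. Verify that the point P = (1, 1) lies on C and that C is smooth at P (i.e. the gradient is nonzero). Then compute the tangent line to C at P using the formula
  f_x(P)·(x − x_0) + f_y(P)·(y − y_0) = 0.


Tangent line at P: -2*x - y + 3 = 0.

Step 1: f(1, 1) = 0, so P lies on C.
Step 2: partial derivatives
  f_x(x, y) = -4*x + 2*y, f_y(x, y) = 2*x - 2*y - 1.
  f_x(P) = -2, f_y(P) = -1 (gradient nonzero, so P is smooth).
Step 3: tangent line at P: -2·(x − 1) + -1·(y − 1) = 0.
Expanding: -2*x - y + 3 = 0.


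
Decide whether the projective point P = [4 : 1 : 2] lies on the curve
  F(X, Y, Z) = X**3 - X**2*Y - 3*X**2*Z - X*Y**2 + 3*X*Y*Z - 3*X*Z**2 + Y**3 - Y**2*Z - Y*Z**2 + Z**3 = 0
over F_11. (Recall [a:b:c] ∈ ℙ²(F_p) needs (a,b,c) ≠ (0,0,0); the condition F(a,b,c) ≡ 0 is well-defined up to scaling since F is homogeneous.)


F(4,1,2) ≡ 4 (mod 11); P is NOT on the curve.

Evaluate F(4, 1, 2) term-by-term (mod 11).
  X**3 ↦ 1·64·1·1 = 64
  -X**2*Y ↦ -1·16·1·1 = -16
  -3*X**2*Z ↦ -3·16·1·2 = -96
  -X*Y**2 ↦ -1·4·1·1 = -4
  3*X*Y*Z ↦ 3·4·1·2 = 24
  -3*X*Z**2 ↦ -3·4·1·4 = -48
  Y**3 ↦ 1·1·1·1 = 1
  -Y**2*Z ↦ -1·1·1·2 = -2
  -Y*Z**2 ↦ -1·1·1·4 = -4
  Z**3 ↦ 1·1·1·8 = 8
Sum: F(4, 1, 2) = (64) + (-16) + (-96) + (-4) + (24) + (-48) + (1) + (-2) + (-4) + (8) = -73.
Reducing mod 11: -73 ≡ 4 (mod 11).
Since F(a, b, c) ≡ 4 ≠ 0 (mod 11), P does NOT lie on the curve.


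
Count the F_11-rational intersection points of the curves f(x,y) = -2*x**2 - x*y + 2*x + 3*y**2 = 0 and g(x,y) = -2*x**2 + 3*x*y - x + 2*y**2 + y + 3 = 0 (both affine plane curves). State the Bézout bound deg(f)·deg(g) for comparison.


Common zeros: {(1, 0)}; count = 1; Bézout bound = 4.

deg(f) = 2, deg(g) = 2, so Bézout bound = 4.
Scan x ∈ F_11. For each x, list the y ∈ F_11 with f(x, y) ≡ 0 and those with g(x, y) ≡ 0 (mod 11); the common zeros in that column are the intersection.
  x = 0: f ≡ 0 at y ∈ {0}; g ≡ 0 at y ∈ ∅; common: ∅.
  x = 1: f ≡ 0 at y ∈ {0, 4}; g ≡ 0 at y ∈ {0, 9}; common: {0}.
  x = 2: f ≡ 0 at y ∈ ∅; g ≡ 0 at y ∈ ∅; common: ∅.
  x = 3: f ≡ 0 at y ∈ ∅; g ≡ 0 at y ∈ ∅; common: ∅.
  x = 4: f ≡ 0 at y ∈ ∅; g ≡ 0 at y ∈ {0, 10}; common: ∅.
  x = 5: f ≡ 0 at y ∈ ∅; g ≡ 0 at y ∈ {4, 10}; common: ∅.
  x = 6: f ≡ 0 at y ∈ ∅; g ≡ 0 at y ∈ {3, 4}; common: ∅.
  x = 7: f ≡ 0 at y ∈ {1, 5}; g ≡ 0 at y ∈ ∅; common: ∅.
  x = 8: f ≡ 0 at y ∈ {5}; g ≡ 0 at y ∈ ∅; common: ∅.
  x = 9: f ≡ 0 at y ∈ {4, 10}; g ≡ 0 at y ∈ {3, 5}; common: ∅.
  x = 10: f ≡ 0 at y ∈ {1, 6}; g ≡ 0 at y ∈ ∅; common: ∅.
Collecting: common zeros = {(1, 0)}, so the count is 1.
Comparison with the Bézout bound: 1 ≤ 4 = deg(f)·deg(g), as expected for curves with no common component (the affine F_11-count falls short of the bound because intersections may lie at infinity, over extension fields, or carry multiplicity).


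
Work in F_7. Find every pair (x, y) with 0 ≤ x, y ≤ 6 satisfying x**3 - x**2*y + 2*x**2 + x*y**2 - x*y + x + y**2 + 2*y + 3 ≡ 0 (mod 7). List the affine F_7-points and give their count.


Affine F_7-points: {(1, 0), (2, 0), (2, 6), (4, 6), (5, 1), (5, 6), (6, 2)}; count = 7.

For each of the 49 pairs (x, y) ∈ F_7², evaluate f(x, y) mod 7. Record the zeros.
  x = 0: [0↦3, 1↦6, 2↦4, 3↦4, 4↦6, 5↦3, 6↦2]  zeros at y ∈ ∅
  x = 1: [0↦0, 1↦2, 2↦1, 3↦4, 4↦4, 5↦1, 6↦2]  zeros at y ∈ {0}
  x = 2: [0↦0, 1↦6, 2↦4, 3↦1, 4↦4, 5↦6, 6↦0]  zeros at y ∈ {0, 6}
  x = 3: [0↦2, 1↦3, 2↦5, 3↦1, 4↦5, 5↦3, 6↦2]  zeros at y ∈ ∅
  x = 4: [0↦5, 1↦6, 2↦3, 3↦3, 4↦6, 5↦5, 6↦0]  zeros at y ∈ {6}
  x = 5: [0↦1, 1↦0, 2↦4, 3↦6, 4↦6, 5↦4, 6↦0]  zeros at y ∈ {1, 6}
  x = 6: [0↦3, 1↦5, 2↦0, 3↦2, 4↦4, 5↦6, 6↦1]  zeros at y ∈ {2}
Collecting zeros: affine points = {(1, 0), (2, 0), (2, 6), (4, 6), (5, 1), (5, 6), (6, 2)}.
Total count |C(F_7)_aff| = 7.


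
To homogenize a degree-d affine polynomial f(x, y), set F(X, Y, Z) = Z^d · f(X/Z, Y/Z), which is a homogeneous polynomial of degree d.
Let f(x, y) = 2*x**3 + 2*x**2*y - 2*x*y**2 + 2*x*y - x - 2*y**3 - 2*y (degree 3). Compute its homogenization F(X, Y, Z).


F(X, Y, Z) = 2*X**3 + 2*X**2*Y - 2*X*Y**2 + 2*X*Y*Z - X*Z**2 - 2*Y**3 - 2*Y*Z**2

deg(f) = 3.
Substitute x = X/Z, y = Y/Z into f, then multiply by Z^3.
  monomial 2·x^3·y^0 ↦ 2·X^3·Y^0·Z^0.
  monomial 2·x^2·y^1 ↦ 2·X^2·Y^1·Z^0.
  monomial -2·x^1·y^2 ↦ -2·X^1·Y^2·Z^0.
  monomial 2·x^1·y^1 ↦ 2·X^1·Y^1·Z^1.
  monomial -1·x^1·y^0 ↦ -1·X^1·Y^0·Z^2.
  monomial -2·x^0·y^3 ↦ -2·X^0·Y^3·Z^0.
  monomial -2·x^0·y^1 ↦ -2·X^0·Y^1·Z^2.
Collecting: F(X, Y, Z) = 2*X**3 + 2*X**2*Y - 2*X*Y**2 + 2*X*Y*Z - X*Z**2 - 2*Y**3 - 2*Y*Z**2.


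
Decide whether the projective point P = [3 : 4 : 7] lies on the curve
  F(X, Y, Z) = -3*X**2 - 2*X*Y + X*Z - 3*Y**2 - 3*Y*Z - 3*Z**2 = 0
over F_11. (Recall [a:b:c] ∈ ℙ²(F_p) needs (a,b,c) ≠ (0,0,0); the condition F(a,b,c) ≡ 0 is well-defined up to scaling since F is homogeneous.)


F(3,4,7) ≡ 10 (mod 11); P is NOT on the curve.

Evaluate F(3, 4, 7) term-by-term (mod 11).
  -3*X**2 ↦ -3·9·1·1 = -27
  -2*X*Y ↦ -2·3·4·1 = -24
  X*Z ↦ 1·3·1·7 = 21
  -3*Y**2 ↦ -3·1·16·1 = -48
  -3*Y*Z ↦ -3·1·4·7 = -84
  -3*Z**2 ↦ -3·1·1·49 = -147
Sum: F(3, 4, 7) = (-27) + (-24) + (21) + (-48) + (-84) + (-147) = -309.
Reducing mod 11: -309 ≡ 10 (mod 11).
Since F(a, b, c) ≡ 10 ≠ 0 (mod 11), P does NOT lie on the curve.


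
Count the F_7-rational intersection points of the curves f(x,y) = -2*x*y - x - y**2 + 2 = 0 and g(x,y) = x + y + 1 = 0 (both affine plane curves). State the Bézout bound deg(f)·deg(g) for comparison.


Common zeros: {(3, 3), (5, 1)}; count = 2; Bézout bound = 2.

deg(f) = 2, deg(g) = 1, so Bézout bound = 2.
Scan x ∈ F_7. For each x, list the y ∈ F_7 with f(x, y) ≡ 0 and those with g(x, y) ≡ 0 (mod 7); the common zeros in that column are the intersection.
  x = 0: f ≡ 0 at y ∈ {3, 4}; g ≡ 0 at y ∈ {6}; common: ∅.
  x = 1: f ≡ 0 at y ∈ {2, 3}; g ≡ 0 at y ∈ {5}; common: ∅.
  x = 2: f ≡ 0 at y ∈ {0, 3}; g ≡ 0 at y ∈ {4}; common: ∅.
  x = 3: f ≡ 0 at y ∈ {3, 5}; g ≡ 0 at y ∈ {3}; common: {3}.
  x = 4: f ≡ 0 at y ∈ {3}; g ≡ 0 at y ∈ {2}; common: ∅.
  x = 5: f ≡ 0 at y ∈ {1, 3}; g ≡ 0 at y ∈ {1}; common: {1}.
  x = 6: f ≡ 0 at y ∈ {3, 6}; g ≡ 0 at y ∈ {0}; common: ∅.
Collecting: common zeros = {(3, 3), (5, 1)}, so the count is 2.
Comparison with the Bézout bound: 2 ≤ 2 = deg(f)·deg(g), as expected for curves with no common component (the bound is attained).


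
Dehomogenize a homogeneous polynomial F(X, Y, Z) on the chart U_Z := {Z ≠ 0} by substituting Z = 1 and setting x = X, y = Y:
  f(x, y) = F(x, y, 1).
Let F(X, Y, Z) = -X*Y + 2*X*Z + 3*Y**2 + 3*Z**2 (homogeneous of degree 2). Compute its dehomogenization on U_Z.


f(x, y) = -x*y + 2*x + 3*y**2 + 3

On U_Z we set Z = 1. Each monomial c·X^i·Y^j·Z^k in F becomes c·x^i·y^j·1^k = c·x^i·y^j.
Substituting Z = 1: F(X, Y, 1) = -x*y + 2*x + 3*y**2 + 3.
Note: deg(f) ≤ deg(F) = 2; strict inequality happens when F is divisible by Z (lost terms).


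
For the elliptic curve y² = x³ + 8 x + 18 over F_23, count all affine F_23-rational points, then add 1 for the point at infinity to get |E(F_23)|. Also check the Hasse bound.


Affine points = {(0, 8), (0, 15), (1, 2), (1, 21), (3, 0), (6, 11), (6, 12), (7, 7), (7, 16), (12, 5), (12, 18), (20, 6), (20, 17), (22, 3), (22, 20)}; affine count = 15; |E(F_23)| = 16.

Discriminant check: Δ ∝ 4a³ + 27b² = 4·8³ + 27·18² = 4·512 + 27·324 ≡ 9 (mod 23). Nonzero ⇒ E is nonsingular.
For each x ∈ F_23, compute rhs = x³ + 8·x + 18 mod 23, then count y ∈ F_23 with y² ≡ rhs.
  x = 0: rhs = 18, matching y values: 8, 15 (2 points).
  x = 1: rhs = 4, matching y values: 2, 21 (2 points).
  x = 2: rhs = 19, matching y values: none (0 points).
  x = 3: rhs = 0, matching y values: 0 (1 points).
  x = 4: rhs = 22, matching y values: none (0 points).
  x = 5: rhs = 22, matching y values: none (0 points).
  x = 6: rhs = 6, matching y values: 11, 12 (2 points).
  x = 7: rhs = 3, matching y values: 7, 16 (2 points).
  x = 8: rhs = 19, matching y values: none (0 points).
  x = 9: rhs = 14, matching y values: none (0 points).
  x = 10: rhs = 17, matching y values: none (0 points).
  x = 11: rhs = 11, matching y values: none (0 points).
  x = 12: rhs = 2, matching y values: 5, 18 (2 points).
  x = 13: rhs = 19, matching y values: none (0 points).
  x = 14: rhs = 22, matching y values: none (0 points).
  x = 15: rhs = 17, matching y values: none (0 points).
  x = 16: rhs = 10, matching y values: none (0 points).
  x = 17: rhs = 7, matching y values: none (0 points).
  x = 18: rhs = 14, matching y values: none (0 points).
  x = 19: rhs = 14, matching y values: none (0 points).
  x = 20: rhs = 13, matching y values: 6, 17 (2 points).
  x = 21: rhs = 17, matching y values: none (0 points).
  x = 22: rhs = 9, matching y values: 3, 20 (2 points).
Total affine count: 15.
Full point count |E(F_23)| = 15 + 1 = 16.
Hasse bound: |16 − (23+1)| = |-8| = 8 ≤ 2√23 ≈ 9.5917 ✓.


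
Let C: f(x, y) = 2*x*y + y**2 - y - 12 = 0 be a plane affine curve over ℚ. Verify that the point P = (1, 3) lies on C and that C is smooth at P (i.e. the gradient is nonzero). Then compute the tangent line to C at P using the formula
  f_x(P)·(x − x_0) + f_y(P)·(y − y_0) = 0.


Tangent line at P: 6*x + 7*y - 27 = 0.

Step 1: f(1, 3) = 0, so P lies on C.
Step 2: partial derivatives
  f_x(x, y) = 2*y, f_y(x, y) = 2*x + 2*y - 1.
  f_x(P) = 6, f_y(P) = 7 (gradient nonzero, so P is smooth).
Step 3: tangent line at P: 6·(x − 1) + 7·(y − 3) = 0.
Expanding: 6*x + 7*y - 27 = 0.


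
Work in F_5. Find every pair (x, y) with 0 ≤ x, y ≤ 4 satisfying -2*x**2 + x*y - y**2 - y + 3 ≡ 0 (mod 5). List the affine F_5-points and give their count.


Affine F_5-points: {(1, 1), (1, 4), (2, 0), (2, 1), (3, 0), (3, 2)}; count = 6.

For each of the 25 pairs (x, y) ∈ F_5², evaluate f(x, y) mod 5. Record the zeros.
  x = 0: [0↦3, 1↦1, 2↦2, 3↦1, 4↦3]  zeros at y ∈ ∅
  x = 1: [0↦1, 1↦0, 2↦2, 3↦2, 4↦0]  zeros at y ∈ {1, 4}
  x = 2: [0↦0, 1↦0, 2↦3, 3↦4, 4↦3]  zeros at y ∈ {0, 1}
  x = 3: [0↦0, 1↦1, 2↦0, 3↦2, 4↦2]  zeros at y ∈ {0, 2}
  x = 4: [0↦1, 1↦3, 2↦3, 3↦1, 4↦2]  zeros at y ∈ ∅
Collecting zeros: affine points = {(1, 1), (1, 4), (2, 0), (2, 1), (3, 0), (3, 2)}.
Total count |C(F_5)_aff| = 6.
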